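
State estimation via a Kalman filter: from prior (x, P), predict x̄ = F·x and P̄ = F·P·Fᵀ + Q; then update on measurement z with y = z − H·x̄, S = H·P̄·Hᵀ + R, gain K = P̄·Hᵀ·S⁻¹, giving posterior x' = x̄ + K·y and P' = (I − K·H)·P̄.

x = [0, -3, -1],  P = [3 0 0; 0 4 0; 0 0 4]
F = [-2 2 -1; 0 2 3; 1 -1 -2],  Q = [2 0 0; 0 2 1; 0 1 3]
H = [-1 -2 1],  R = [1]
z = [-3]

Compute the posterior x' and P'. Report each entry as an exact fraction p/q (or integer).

x̄ = F·x = [-5, -9, 5]
P̄ = F·P·Fᵀ + Q = [34 4 -6; 4 54 -31; -6 -31 26]
y = z − H·x̄ = [-31]
S = H·P̄·Hᵀ + R = [429]
K = P̄·Hᵀ·S⁻¹ = [-16/143; -1/3; 94/429]
x' = x̄ + K·y = [-219/143, 4/3, -769/429]
P' = (I − K·H)·P̄ = [4094/143 -12 646/143; -12 19/3 1/3; 646/143 1/3 2318/429]

x' = [-219/143, 4/3, -769/429]
P' = [4094/143 -12 646/143; -12 19/3 1/3; 646/143 1/3 2318/429]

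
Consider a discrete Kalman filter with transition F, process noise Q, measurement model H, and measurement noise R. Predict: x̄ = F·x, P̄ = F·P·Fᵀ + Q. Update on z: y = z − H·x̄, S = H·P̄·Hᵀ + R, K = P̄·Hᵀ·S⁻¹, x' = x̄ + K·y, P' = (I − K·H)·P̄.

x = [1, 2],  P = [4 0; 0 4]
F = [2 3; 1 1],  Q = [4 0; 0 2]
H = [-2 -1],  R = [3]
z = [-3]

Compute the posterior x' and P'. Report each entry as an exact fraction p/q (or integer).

x' = [424/317, 151/317]
P' = [328/317 -260/317; -260/317 670/317]

x̄ = F·x = [8, 3]
P̄ = F·P·Fᵀ + Q = [56 20; 20 10]
y = z − H·x̄ = [16]
S = H·P̄·Hᵀ + R = [317]
K = P̄·Hᵀ·S⁻¹ = [-132/317; -50/317]
x' = x̄ + K·y = [424/317, 151/317]
P' = (I − K·H)·P̄ = [328/317 -260/317; -260/317 670/317]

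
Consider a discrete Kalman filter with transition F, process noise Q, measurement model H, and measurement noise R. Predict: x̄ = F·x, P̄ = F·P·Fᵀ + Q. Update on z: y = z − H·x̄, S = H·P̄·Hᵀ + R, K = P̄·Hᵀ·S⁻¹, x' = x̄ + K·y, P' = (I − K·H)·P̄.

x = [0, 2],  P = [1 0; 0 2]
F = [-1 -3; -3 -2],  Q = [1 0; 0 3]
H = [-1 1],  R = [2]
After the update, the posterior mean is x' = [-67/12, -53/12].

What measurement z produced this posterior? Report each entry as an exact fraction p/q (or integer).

z = [1]

x̄ = F·x = [-6, -4]
P̄ = F·P·Fᵀ + Q = [20 15; 15 20]
S = H·P̄·Hᵀ + R = [12]
K = P̄·Hᵀ·S⁻¹ = [-5/12; 5/12]
x' − x̄ = [5/12, -5/12] = K·y
y = (KᵀK)⁻¹·Kᵀ·(x' − x̄) = [-1]
z = y + H·x̄ = [-1] + [2] = [1]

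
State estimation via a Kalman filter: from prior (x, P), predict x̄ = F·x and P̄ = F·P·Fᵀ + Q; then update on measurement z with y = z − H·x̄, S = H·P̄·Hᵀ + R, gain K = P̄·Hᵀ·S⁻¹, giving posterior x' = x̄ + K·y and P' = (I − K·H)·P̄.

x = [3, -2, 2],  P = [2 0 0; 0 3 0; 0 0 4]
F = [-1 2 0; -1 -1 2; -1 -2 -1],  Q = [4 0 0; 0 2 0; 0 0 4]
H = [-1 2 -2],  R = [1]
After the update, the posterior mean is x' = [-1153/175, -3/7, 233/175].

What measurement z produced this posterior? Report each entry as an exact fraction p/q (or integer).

z = [3]

x̄ = F·x = [-7, 3, -1]
P̄ = F·P·Fᵀ + Q = [18 -4 -10; -4 23 0; -10 0 22]
S = H·P̄·Hᵀ + R = [175]
K = P̄·Hᵀ·S⁻¹ = [-6/175; 2/7; -34/175]
x' − x̄ = [72/175, -24/7, 408/175] = K·y
y = (KᵀK)⁻¹·Kᵀ·(x' − x̄) = [-12]
z = y + H·x̄ = [-12] + [15] = [3]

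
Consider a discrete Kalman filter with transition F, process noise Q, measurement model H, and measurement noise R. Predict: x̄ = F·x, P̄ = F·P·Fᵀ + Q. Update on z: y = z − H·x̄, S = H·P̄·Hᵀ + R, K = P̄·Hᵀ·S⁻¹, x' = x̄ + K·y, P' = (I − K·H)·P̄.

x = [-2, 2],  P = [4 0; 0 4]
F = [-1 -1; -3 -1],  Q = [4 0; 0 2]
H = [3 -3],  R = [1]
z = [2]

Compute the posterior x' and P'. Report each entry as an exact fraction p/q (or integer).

x̄ = F·x = [0, 4]
P̄ = F·P·Fᵀ + Q = [12 16; 16 42]
y = z − H·x̄ = [14]
S = H·P̄·Hᵀ + R = [199]
K = P̄·Hᵀ·S⁻¹ = [-12/199; -78/199]
x' = x̄ + K·y = [-168/199, -296/199]
P' = (I − K·H)·P̄ = [2244/199 2248/199; 2248/199 2274/199]

x' = [-168/199, -296/199]
P' = [2244/199 2248/199; 2248/199 2274/199]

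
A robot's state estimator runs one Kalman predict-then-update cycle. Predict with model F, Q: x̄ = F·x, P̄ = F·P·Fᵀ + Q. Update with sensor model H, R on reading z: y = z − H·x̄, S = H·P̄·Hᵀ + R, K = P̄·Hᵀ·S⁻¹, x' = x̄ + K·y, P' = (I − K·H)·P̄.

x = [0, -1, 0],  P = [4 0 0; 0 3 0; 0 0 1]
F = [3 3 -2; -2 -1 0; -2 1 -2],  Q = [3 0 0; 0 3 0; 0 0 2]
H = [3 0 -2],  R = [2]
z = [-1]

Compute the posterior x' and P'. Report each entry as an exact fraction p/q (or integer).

x̄ = F·x = [-3, 1, -1]
P̄ = F·P·Fᵀ + Q = [70 -33 -11; -33 22 13; -11 13 25]
y = z − H·x̄ = [6]
S = H·P̄·Hᵀ + R = [864]
K = P̄·Hᵀ·S⁻¹ = [29/108; -125/864; -83/864]
x' = x̄ + K·y = [-25/18, 19/144, -227/144]
P' = (I − K·H)·P̄ = [208/27 61/108 1219/108; 61/108 3383/864 857/864; 1219/108 857/864 14711/864]

x' = [-25/18, 19/144, -227/144]
P' = [208/27 61/108 1219/108; 61/108 3383/864 857/864; 1219/108 857/864 14711/864]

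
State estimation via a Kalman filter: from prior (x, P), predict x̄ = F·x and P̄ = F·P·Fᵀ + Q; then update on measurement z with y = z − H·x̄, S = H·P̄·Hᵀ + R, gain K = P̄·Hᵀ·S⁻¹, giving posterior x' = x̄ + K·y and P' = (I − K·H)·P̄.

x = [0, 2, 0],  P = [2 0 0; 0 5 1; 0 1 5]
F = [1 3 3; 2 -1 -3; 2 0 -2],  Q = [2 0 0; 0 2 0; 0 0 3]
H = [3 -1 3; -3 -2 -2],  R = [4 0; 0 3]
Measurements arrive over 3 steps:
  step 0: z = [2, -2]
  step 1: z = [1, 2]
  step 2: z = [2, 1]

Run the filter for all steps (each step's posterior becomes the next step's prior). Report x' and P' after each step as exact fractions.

step 0: x̄ = F·x = [6, -2, 0]
step 0: P̄ = F·P·Fᵀ + Q = [112 -68 -32; -68 66 40; -32 40 31]
step 0: y = z − H·x̄ = [-18, 12]
step 0: S = H·P̄·Hᵀ + R = [949 -538; -538 519]
step 0: K = P̄·Hᵀ·S⁻¹ = [86684/203087 36640/203087; -82154/203087 -88292/203087; -47065/203087 -66788/203087]
step 0: x' = x̄ + K·y = [97890/203087, 13094/203087, 45714/203087]
step 0: P' = (I − K·H)·P̄ = [1030112/203087 -514196/203087 -1085932/203087; -514196/203087 374306/203087 529426/203087; -1085932/203087 529426/203087 1199654/203087]
step 1: x̄ = F·x = [274314/203087, 45544/203087, 104352/203087]
step 1: P̄ = F·P·Fᵀ + Q = [15530826/203087 -22041468/203087 -15743160/203087; -22041468/203087 33962338/203087 24264936/203087; -15743160/203087 24264936/203087 18215781/203087]
step 1: y = z − H·x̄ = [-887367/203087, 1528908/203087]
step 1: S = H·P̄·Hᵀ + R = [41776461/203087 24064616/203087; 24064616/203087 89803123/203087]
step 1: K = P̄·Hᵀ·S⁻¹ = [6031271610/15621634681 3424428846/15621634681; -6104405094/15621634681 -7119339920/15621634681; -2978599245/15621634681 -5765455998/15621634681]
step 1: x' = x̄ + K·y = [20527746036/15621634681, -23420979154/15621634681, -22362791811/15621634681]
step 1: P' = (I − K·H)·P̄ = [70372931334/15621634681 -36273603312/15621634681 -74422436958/15621634681; -36273603312/15621634681 27716263746/15621634681 37373151102/15621634681; -74422436958/15621634681 37373151102/15621634681 82908688332/15621634681]
step 2: x̄ = F·x = [-116823566859/15621634681, 131564846659/15621634681, 85781075694/15621634681]
step 2: P̄ = F·P·Fᵀ + Q = [1105781247614/15621634681 -1541694264216/15621634681 -1096276541640/15621634681; -1541694264216/15621634681 2349032016788/15621634681 1670461733736/15621634681; -1096276541640/15621634681 1670461733736/15621634681 1255370878371/15621634681]
step 2: y = z − H·x̄ = [255935589516/15621634681, 99842778810/15621634681]
step 2: S = H·P̄·Hᵀ + R = [3156305122737/15621634681 1601191517128/15621634681; 1601191517128/15621634681 6124551912821/15621634681]
step 2: K = P̄·Hᵀ·S⁻¹ = [414856229171298/1073328153216653 234785169426246/1073328153216653; -419579912787348/1073328153216653 -488592844245136/1073328153216653; -205106218245291/1073328153216653 -395514528818454/1073328153216653]
step 2: x' = x̄ + K·y = [270653752543821/1073328153216653, -957367523763121/1073328153216653, 5632768939206/1073328153216653]
step 2: P' = (I − K·H)·P̄ = [4839806140623358/1073328153216653 -2493916847509584/1073328153216653 -5117970117564822/1073328153216653; -2493916847509584/1073328153216653 1904465680379220/1073328153216653 2569298857252860/1073328153216653; -5117970117564822/1073328153216653 2569298857252860/1073328153216653 5700928112322054/1073328153216653]

step 0: x' = [97890/203087, 13094/203087, 45714/203087], P' = [1030112/203087 -514196/203087 -1085932/203087; -514196/203087 374306/203087 529426/203087; -1085932/203087 529426/203087 1199654/203087]
step 1: x' = [20527746036/15621634681, -23420979154/15621634681, -22362791811/15621634681], P' = [70372931334/15621634681 -36273603312/15621634681 -74422436958/15621634681; -36273603312/15621634681 27716263746/15621634681 37373151102/15621634681; -74422436958/15621634681 37373151102/15621634681 82908688332/15621634681]
step 2: x' = [270653752543821/1073328153216653, -957367523763121/1073328153216653, 5632768939206/1073328153216653], P' = [4839806140623358/1073328153216653 -2493916847509584/1073328153216653 -5117970117564822/1073328153216653; -2493916847509584/1073328153216653 1904465680379220/1073328153216653 2569298857252860/1073328153216653; -5117970117564822/1073328153216653 2569298857252860/1073328153216653 5700928112322054/1073328153216653]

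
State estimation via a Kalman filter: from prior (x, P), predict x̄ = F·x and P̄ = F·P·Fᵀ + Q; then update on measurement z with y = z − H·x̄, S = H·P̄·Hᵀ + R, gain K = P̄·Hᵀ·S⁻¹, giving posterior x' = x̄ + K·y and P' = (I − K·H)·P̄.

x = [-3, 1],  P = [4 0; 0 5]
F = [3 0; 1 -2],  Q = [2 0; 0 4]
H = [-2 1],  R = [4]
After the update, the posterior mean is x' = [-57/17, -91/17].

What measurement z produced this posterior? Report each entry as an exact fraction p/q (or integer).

x̄ = F·x = [-9, -5]
P̄ = F·P·Fᵀ + Q = [38 12; 12 28]
S = H·P̄·Hᵀ + R = [136]
K = P̄·Hᵀ·S⁻¹ = [-8/17; 1/34]
x' − x̄ = [96/17, -6/17] = K·y
y = (KᵀK)⁻¹·Kᵀ·(x' − x̄) = [-12]
z = y + H·x̄ = [-12] + [13] = [1]

z = [1]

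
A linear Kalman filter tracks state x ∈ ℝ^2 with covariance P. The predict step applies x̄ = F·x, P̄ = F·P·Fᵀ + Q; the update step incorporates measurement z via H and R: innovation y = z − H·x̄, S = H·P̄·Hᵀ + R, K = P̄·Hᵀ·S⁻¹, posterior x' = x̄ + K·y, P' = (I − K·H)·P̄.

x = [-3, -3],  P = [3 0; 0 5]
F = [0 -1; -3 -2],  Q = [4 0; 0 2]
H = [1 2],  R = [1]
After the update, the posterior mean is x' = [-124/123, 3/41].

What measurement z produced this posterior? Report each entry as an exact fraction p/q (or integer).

x̄ = F·x = [3, 15]
P̄ = F·P·Fᵀ + Q = [9 10; 10 49]
S = H·P̄·Hᵀ + R = [246]
K = P̄·Hᵀ·S⁻¹ = [29/246; 18/41]
x' − x̄ = [-493/123, -612/41] = K·y
y = (KᵀK)⁻¹·Kᵀ·(x' − x̄) = [-34]
z = y + H·x̄ = [-34] + [33] = [-1]

z = [-1]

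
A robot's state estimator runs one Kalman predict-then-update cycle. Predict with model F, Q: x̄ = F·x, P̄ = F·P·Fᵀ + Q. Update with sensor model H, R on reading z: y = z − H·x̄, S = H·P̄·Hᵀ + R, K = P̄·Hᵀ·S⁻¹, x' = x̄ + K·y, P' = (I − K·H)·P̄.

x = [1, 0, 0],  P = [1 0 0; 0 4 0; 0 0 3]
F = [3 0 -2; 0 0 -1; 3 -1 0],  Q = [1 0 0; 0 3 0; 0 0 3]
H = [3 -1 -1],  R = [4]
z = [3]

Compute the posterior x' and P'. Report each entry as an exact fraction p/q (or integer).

x' = [249/134, -18/67, 369/134]
P' = [347/134 96/67 645/134; 96/67 330/67 -66/67; 645/134 -66/67 2023/134]

x̄ = F·x = [3, 0, 3]
P̄ = F·P·Fᵀ + Q = [22 6 9; 6 6 0; 9 0 16]
y = z − H·x̄ = [-3]
S = H·P̄·Hᵀ + R = [134]
K = P̄·Hᵀ·S⁻¹ = [51/134; 6/67; 11/134]
x' = x̄ + K·y = [249/134, -18/67, 369/134]
P' = (I − K·H)·P̄ = [347/134 96/67 645/134; 96/67 330/67 -66/67; 645/134 -66/67 2023/134]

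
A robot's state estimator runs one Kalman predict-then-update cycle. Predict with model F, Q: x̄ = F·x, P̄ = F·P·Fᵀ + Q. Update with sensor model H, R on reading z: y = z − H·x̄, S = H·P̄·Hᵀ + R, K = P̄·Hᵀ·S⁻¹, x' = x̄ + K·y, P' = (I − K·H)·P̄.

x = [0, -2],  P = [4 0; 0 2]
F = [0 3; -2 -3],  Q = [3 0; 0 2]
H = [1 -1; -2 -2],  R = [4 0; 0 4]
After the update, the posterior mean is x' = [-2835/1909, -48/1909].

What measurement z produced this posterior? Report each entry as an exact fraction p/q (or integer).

x̄ = F·x = [-6, 6]
P̄ = F·P·Fᵀ + Q = [21 -18; -18 36]
S = H·P̄·Hᵀ + R = [97 30; 30 88]
K = P̄·Hᵀ·S⁻¹ = [903/1909 -438/1909; -918/1909 -468/1909]
x' − x̄ = [8619/1909, -11502/1909] = K·y
y = (KᵀK)⁻¹·Kᵀ·(x' − x̄) = [11, 3]
z = y + H·x̄ = [11, 3] + [-12, 0] = [-1, 3]

z = [-1, 3]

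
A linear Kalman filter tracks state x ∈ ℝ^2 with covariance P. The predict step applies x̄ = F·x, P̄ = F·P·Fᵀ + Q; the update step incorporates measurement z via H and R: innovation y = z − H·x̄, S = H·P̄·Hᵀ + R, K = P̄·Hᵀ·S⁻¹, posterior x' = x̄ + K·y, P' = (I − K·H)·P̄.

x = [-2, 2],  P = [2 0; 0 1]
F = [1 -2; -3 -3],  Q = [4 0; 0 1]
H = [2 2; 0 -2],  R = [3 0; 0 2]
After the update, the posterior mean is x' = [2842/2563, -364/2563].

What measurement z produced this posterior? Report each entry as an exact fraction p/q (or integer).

x̄ = F·x = [-6, 0]
P̄ = F·P·Fᵀ + Q = [10 0; 0 28]
S = H·P̄·Hᵀ + R = [155 -112; -112 114]
K = P̄·Hᵀ·S⁻¹ = [1140/2563 1120/2563; 56/2563 -1204/2563]
x' − x̄ = [18220/2563, -364/2563] = K·y
y = (KᵀK)⁻¹·Kᵀ·(x' − x̄) = [15, 1]
z = y + H·x̄ = [15, 1] + [-12, 0] = [3, 1]

z = [3, 1]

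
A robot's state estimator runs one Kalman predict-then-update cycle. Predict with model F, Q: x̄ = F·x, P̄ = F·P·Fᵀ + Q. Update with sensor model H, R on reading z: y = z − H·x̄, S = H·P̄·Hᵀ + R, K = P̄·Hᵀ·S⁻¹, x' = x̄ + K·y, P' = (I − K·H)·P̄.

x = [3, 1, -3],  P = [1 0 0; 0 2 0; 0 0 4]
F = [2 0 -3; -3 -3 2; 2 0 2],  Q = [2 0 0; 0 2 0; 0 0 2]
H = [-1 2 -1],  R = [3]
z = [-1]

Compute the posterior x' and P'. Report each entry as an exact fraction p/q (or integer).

x' = [5/7, 334/287, 900/287]
P' = [130/7 10/7 -104/7; 10/7 815/287 890/287; -104/7 890/287 5990/287]

x̄ = F·x = [15, -18, 0]
P̄ = F·P·Fᵀ + Q = [42 -30 -20; -30 45 10; -20 10 22]
y = z − H·x̄ = [50]
S = H·P̄·Hᵀ + R = [287]
K = P̄·Hᵀ·S⁻¹ = [-2/7; 110/287; 18/287]
x' = x̄ + K·y = [5/7, 334/287, 900/287]
P' = (I − K·H)·P̄ = [130/7 10/7 -104/7; 10/7 815/287 890/287; -104/7 890/287 5990/287]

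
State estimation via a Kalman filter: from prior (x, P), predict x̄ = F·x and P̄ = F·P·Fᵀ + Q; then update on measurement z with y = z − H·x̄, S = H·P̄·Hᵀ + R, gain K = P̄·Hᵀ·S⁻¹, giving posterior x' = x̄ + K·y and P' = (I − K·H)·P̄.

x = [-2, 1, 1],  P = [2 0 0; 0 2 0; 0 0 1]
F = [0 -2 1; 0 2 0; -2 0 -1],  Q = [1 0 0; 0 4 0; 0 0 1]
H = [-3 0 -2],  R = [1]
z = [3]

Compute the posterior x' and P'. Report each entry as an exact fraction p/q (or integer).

x̄ = F·x = [-1, 2, 3]
P̄ = F·P·Fᵀ + Q = [10 -8 -1; -8 12 0; -1 0 10]
y = z − H·x̄ = [6]
S = H·P̄·Hᵀ + R = [119]
K = P̄·Hᵀ·S⁻¹ = [-4/17; 24/119; -1/7]
x' = x̄ + K·y = [-41/17, 382/119, 15/7]
P' = (I − K·H)·P̄ = [58/17 -40/17 -5; -40/17 852/119 24/7; -5 24/7 53/7]

x' = [-41/17, 382/119, 15/7]
P' = [58/17 -40/17 -5; -40/17 852/119 24/7; -5 24/7 53/7]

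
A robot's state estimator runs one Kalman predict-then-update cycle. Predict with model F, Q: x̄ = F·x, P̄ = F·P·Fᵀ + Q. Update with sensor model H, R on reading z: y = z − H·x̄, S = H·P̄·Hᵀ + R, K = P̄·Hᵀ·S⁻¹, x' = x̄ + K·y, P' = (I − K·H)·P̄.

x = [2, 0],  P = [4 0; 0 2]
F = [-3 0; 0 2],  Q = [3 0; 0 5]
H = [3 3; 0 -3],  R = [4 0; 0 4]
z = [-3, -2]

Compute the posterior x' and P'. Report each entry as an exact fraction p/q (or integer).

x̄ = F·x = [-6, 0]
P̄ = F·P·Fᵀ + Q = [39 0; 0 13]
y = z − H·x̄ = [15, -2]
S = H·P̄·Hᵀ + R = [472 -117; -117 121]
K = P̄·Hᵀ·S⁻¹ = [14157/43423 13689/43423; 156/43423 -13845/43423]
x' = x̄ + K·y = [-75561/43423, 30030/43423]
P' = (I − K·H)·P̄ = [37128/43423 -18252/43423; -18252/43423 18460/43423]

x' = [-75561/43423, 30030/43423]
P' = [37128/43423 -18252/43423; -18252/43423 18460/43423]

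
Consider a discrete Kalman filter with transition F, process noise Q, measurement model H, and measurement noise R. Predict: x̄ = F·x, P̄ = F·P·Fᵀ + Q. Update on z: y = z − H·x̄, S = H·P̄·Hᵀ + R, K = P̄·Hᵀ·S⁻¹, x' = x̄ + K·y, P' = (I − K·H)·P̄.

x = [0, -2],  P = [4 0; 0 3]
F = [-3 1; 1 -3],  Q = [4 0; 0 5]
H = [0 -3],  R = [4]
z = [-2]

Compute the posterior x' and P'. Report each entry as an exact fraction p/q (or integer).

x' = [44/41, 30/41]
P' = [10135/328 -21/82; -21/82 18/41]

x̄ = F·x = [-2, 6]
P̄ = F·P·Fᵀ + Q = [43 -21; -21 36]
y = z − H·x̄ = [16]
S = H·P̄·Hᵀ + R = [328]
K = P̄·Hᵀ·S⁻¹ = [63/328; -27/82]
x' = x̄ + K·y = [44/41, 30/41]
P' = (I − K·H)·P̄ = [10135/328 -21/82; -21/82 18/41]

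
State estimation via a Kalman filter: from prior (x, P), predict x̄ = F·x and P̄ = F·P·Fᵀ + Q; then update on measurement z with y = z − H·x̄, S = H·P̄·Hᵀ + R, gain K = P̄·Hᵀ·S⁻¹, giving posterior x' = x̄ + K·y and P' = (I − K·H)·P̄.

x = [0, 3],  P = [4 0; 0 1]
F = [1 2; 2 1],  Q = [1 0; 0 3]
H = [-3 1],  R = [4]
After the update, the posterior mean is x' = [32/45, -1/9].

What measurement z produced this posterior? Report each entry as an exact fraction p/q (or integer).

z = [-1]

x̄ = F·x = [6, 3]
P̄ = F·P·Fᵀ + Q = [9 10; 10 20]
S = H·P̄·Hᵀ + R = [45]
K = P̄·Hᵀ·S⁻¹ = [-17/45; -2/9]
x' − x̄ = [-238/45, -28/9] = K·y
y = (KᵀK)⁻¹·Kᵀ·(x' − x̄) = [14]
z = y + H·x̄ = [14] + [-15] = [-1]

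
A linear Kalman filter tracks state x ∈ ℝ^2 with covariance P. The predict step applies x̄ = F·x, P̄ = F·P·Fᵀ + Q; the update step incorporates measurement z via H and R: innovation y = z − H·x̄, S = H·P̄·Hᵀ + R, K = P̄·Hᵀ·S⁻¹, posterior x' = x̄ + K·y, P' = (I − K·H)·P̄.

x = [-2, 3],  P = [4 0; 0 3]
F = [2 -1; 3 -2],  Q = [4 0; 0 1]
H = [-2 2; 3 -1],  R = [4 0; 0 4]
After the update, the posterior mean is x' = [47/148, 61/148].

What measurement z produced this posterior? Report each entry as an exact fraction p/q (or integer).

z = [1, 1]

x̄ = F·x = [-7, -12]
P̄ = F·P·Fᵀ + Q = [23 30; 30 49]
S = H·P̄·Hᵀ + R = [52 4; 4 80]
K = P̄·Hᵀ·S⁻¹ = [241/1036 493/1036; 719/1036 495/1036]
x' − x̄ = [1083/148, 1837/148] = K·y
y = (KᵀK)⁻¹·Kᵀ·(x' − x̄) = [11, 10]
z = y + H·x̄ = [11, 10] + [-10, -9] = [1, 1]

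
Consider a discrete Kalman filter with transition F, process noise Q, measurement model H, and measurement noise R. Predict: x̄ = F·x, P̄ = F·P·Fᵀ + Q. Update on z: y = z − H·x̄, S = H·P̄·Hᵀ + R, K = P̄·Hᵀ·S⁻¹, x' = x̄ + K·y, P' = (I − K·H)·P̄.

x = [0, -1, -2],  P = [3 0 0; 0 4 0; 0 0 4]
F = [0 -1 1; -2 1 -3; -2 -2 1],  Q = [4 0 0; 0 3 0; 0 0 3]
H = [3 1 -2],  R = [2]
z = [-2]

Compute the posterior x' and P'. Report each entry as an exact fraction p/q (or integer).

x' = [-81/97, 393/97, 168/97]
P' = [1148/97 -1460/97 996/97; -1460/97 4806/97 190/97; 996/97 190/97 1631/97]

x̄ = F·x = [-1, 5, 0]
P̄ = F·P·Fᵀ + Q = [12 -16 12; -16 55 -8; 12 -8 35]
y = z − H·x̄ = [-4]
S = H·P̄·Hᵀ + R = [97]
K = P̄·Hᵀ·S⁻¹ = [-4/97; 23/97; -42/97]
x' = x̄ + K·y = [-81/97, 393/97, 168/97]
P' = (I − K·H)·P̄ = [1148/97 -1460/97 996/97; -1460/97 4806/97 190/97; 996/97 190/97 1631/97]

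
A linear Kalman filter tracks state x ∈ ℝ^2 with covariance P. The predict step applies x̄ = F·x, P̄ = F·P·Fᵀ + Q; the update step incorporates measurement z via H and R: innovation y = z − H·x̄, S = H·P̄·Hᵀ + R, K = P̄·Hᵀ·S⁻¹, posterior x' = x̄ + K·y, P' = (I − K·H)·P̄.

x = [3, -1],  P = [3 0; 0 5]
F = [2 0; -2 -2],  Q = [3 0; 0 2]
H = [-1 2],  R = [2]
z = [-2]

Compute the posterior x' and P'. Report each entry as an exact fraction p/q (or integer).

x' = [246/67, 52/67]
P' = [498/67 236/67; 236/67 434/201]

x̄ = F·x = [6, -4]
P̄ = F·P·Fᵀ + Q = [15 -12; -12 34]
y = z − H·x̄ = [12]
S = H·P̄·Hᵀ + R = [201]
K = P̄·Hᵀ·S⁻¹ = [-13/67; 80/201]
x' = x̄ + K·y = [246/67, 52/67]
P' = (I − K·H)·P̄ = [498/67 236/67; 236/67 434/201]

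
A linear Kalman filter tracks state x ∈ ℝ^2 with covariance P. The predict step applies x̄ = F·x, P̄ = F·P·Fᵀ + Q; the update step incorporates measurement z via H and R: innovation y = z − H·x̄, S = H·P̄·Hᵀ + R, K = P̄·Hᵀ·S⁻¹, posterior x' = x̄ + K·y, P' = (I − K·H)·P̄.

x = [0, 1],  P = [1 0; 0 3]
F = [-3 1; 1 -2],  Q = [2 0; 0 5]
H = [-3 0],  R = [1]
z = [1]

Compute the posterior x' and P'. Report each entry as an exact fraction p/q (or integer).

x̄ = F·x = [1, -2]
P̄ = F·P·Fᵀ + Q = [14 -9; -9 18]
y = z − H·x̄ = [4]
S = H·P̄·Hᵀ + R = [127]
K = P̄·Hᵀ·S⁻¹ = [-42/127; 27/127]
x' = x̄ + K·y = [-41/127, -146/127]
P' = (I − K·H)·P̄ = [14/127 -9/127; -9/127 1557/127]

x' = [-41/127, -146/127]
P' = [14/127 -9/127; -9/127 1557/127]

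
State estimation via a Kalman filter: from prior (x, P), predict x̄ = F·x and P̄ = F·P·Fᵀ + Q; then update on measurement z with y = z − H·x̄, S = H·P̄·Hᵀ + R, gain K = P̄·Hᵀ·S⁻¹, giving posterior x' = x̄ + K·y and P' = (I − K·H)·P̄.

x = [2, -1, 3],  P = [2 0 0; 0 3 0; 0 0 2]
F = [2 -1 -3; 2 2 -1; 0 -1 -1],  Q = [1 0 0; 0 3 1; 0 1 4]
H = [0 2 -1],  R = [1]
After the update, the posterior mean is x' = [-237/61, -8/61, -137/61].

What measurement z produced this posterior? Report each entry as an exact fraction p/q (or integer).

z = [2]

x̄ = F·x = [-4, -1, -2]
P̄ = F·P·Fᵀ + Q = [30 8 9; 8 25 -3; 9 -3 9]
S = H·P̄·Hᵀ + R = [122]
K = P̄·Hᵀ·S⁻¹ = [7/122; 53/122; -15/122]
x' − x̄ = [7/61, 53/61, -15/61] = K·y
y = (KᵀK)⁻¹·Kᵀ·(x' − x̄) = [2]
z = y + H·x̄ = [2] + [0] = [2]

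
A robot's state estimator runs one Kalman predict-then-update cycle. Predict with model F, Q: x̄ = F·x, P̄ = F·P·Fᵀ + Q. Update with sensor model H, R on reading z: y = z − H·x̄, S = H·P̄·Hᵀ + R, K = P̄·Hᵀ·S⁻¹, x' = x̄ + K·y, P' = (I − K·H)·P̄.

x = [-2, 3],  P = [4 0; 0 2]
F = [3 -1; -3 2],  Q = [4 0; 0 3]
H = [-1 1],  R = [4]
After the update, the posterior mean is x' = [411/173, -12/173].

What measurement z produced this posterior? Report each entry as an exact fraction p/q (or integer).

x̄ = F·x = [-9, 12]
P̄ = F·P·Fᵀ + Q = [42 -40; -40 47]
S = H·P̄·Hᵀ + R = [173]
K = P̄·Hᵀ·S⁻¹ = [-82/173; 87/173]
x' − x̄ = [1968/173, -2088/173] = K·y
y = (KᵀK)⁻¹·Kᵀ·(x' − x̄) = [-24]
z = y + H·x̄ = [-24] + [21] = [-3]

z = [-3]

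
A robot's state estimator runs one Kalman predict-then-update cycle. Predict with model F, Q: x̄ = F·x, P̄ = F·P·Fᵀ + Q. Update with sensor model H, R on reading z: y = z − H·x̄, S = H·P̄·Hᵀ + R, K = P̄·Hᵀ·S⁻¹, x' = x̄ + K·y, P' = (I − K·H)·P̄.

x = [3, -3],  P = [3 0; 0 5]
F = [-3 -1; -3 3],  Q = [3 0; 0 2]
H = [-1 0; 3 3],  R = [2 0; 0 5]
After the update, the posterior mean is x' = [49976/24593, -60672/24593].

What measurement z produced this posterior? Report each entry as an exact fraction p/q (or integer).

z = [-2, -1]

x̄ = F·x = [-6, -18]
P̄ = F·P·Fᵀ + Q = [35 12; 12 74]
S = H·P̄·Hᵀ + R = [37 -141; -141 1202]
K = P̄·Hᵀ·S⁻¹ = [-22189/24593 282/24593; 21954/24593 7854/24593]
x' − x̄ = [197534/24593, 382002/24593] = K·y
y = (KᵀK)⁻¹·Kᵀ·(x' − x̄) = [-8, 71]
z = y + H·x̄ = [-8, 71] + [6, -72] = [-2, -1]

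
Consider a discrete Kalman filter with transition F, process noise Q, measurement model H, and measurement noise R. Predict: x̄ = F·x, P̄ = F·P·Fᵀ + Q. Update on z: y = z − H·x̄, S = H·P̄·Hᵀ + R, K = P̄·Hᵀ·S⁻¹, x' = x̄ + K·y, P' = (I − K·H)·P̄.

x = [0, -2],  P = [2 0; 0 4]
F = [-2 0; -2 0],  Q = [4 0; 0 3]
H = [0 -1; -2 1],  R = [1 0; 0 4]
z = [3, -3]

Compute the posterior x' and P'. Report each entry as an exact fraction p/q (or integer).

x̄ = F·x = [0, 0]
P̄ = F·P·Fᵀ + Q = [12 8; 8 11]
y = z − H·x̄ = [3, -3]
S = H·P̄·Hᵀ + R = [12 5; 5 31]
K = P̄·Hᵀ·S⁻¹ = [-168/347 -152/347; -316/347 -5/347]
x' = x̄ + K·y = [-48/347, -933/347]
P' = (I − K·H)·P̄ = [388/347 168/347; 168/347 316/347]

x' = [-48/347, -933/347]
P' = [388/347 168/347; 168/347 316/347]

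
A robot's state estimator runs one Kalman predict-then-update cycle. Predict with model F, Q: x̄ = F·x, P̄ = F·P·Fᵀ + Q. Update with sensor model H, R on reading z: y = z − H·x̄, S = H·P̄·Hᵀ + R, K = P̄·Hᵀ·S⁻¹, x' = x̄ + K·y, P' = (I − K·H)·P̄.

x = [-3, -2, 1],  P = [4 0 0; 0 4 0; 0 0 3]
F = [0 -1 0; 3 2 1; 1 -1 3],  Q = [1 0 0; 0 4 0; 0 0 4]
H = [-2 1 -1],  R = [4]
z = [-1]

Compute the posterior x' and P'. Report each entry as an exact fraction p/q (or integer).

x' = [-43/72, -337/72, -145/72]
P' = [59/36 53/36 -43/36; 53/36 1163/36 995/36; -43/36 995/36 1115/36]

x̄ = F·x = [2, -12, 2]
P̄ = F·P·Fᵀ + Q = [5 -8 4; -8 59 13; 4 13 39]
y = z − H·x̄ = [17]
S = H·P̄·Hᵀ + R = [144]
K = P̄·Hᵀ·S⁻¹ = [-11/72; 31/72; -17/72]
x' = x̄ + K·y = [-43/72, -337/72, -145/72]
P' = (I − K·H)·P̄ = [59/36 53/36 -43/36; 53/36 1163/36 995/36; -43/36 995/36 1115/36]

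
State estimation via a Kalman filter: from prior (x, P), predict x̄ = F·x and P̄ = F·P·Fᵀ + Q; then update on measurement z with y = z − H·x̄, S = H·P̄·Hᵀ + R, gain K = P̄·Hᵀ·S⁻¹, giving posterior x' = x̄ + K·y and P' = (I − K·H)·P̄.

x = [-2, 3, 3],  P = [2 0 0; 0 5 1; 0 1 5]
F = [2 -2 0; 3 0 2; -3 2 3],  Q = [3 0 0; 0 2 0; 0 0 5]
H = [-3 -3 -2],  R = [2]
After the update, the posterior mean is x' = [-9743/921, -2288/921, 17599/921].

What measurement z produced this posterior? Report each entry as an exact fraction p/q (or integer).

x̄ = F·x = [-10, 0, 21]
P̄ = F·P·Fᵀ + Q = [31 8 -38; 8 40 16; -38 16 100]
S = H·P̄·Hᵀ + R = [921]
K = P̄·Hᵀ·S⁻¹ = [-41/921; -176/921; -134/921]
x' − x̄ = [-533/921, -2288/921, -1742/921] = K·y
y = (KᵀK)⁻¹·Kᵀ·(x' − x̄) = [13]
z = y + H·x̄ = [13] + [-12] = [1]

z = [1]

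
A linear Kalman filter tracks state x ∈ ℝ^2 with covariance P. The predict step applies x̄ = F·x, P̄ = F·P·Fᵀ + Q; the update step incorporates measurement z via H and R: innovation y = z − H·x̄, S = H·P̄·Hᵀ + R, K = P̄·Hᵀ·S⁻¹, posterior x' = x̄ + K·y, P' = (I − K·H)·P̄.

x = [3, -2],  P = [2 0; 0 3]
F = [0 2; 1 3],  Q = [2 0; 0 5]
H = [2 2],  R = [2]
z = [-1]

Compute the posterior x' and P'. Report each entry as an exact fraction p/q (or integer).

x̄ = F·x = [-4, -3]
P̄ = F·P·Fᵀ + Q = [14 18; 18 34]
y = z − H·x̄ = [13]
S = H·P̄·Hᵀ + R = [338]
K = P̄·Hᵀ·S⁻¹ = [32/169; 4/13]
x' = x̄ + K·y = [-20/13, 1]
P' = (I − K·H)·P̄ = [318/169 -22/13; -22/13 2]

x' = [-20/13, 1]
P' = [318/169 -22/13; -22/13 2]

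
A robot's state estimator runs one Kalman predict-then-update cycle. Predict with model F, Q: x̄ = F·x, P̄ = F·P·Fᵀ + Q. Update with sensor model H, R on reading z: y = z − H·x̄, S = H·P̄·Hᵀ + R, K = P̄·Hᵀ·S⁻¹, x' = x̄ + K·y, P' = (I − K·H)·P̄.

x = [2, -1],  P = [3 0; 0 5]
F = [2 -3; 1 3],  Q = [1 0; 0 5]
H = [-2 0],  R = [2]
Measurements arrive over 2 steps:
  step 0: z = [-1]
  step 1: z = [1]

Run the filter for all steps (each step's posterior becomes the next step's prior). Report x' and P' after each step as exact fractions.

step 0: x̄ = F·x = [7, -1]
step 0: P̄ = F·P·Fᵀ + Q = [58 -39; -39 53]
step 0: y = z − H·x̄ = [13]
step 0: S = H·P̄·Hᵀ + R = [234]
step 0: K = P̄·Hᵀ·S⁻¹ = [-58/117; 1/3]
step 0: x' = x̄ + K·y = [5/9, 10/3]
step 0: P' = (I − K·H)·P̄ = [58/117 -1/3; -1/3 27]
step 1: x̄ = F·x = [-80/9, 95/9]
step 1: P̄ = F·P·Fᵀ + Q = [29248/117 -28432/117; -28432/117 28840/117]
step 1: y = z − H·x̄ = [-151/9]
step 1: S = H·P̄·Hᵀ + R = [117226/117]
step 1: K = P̄·Hᵀ·S⁻¹ = [-29248/58613; 28432/58613]
step 1: x' = x̄ + K·y = [-30288/58613, 141667/58613]
step 1: P' = (I − K·H)·P̄ = [29248/58613 -28432/58613; -28432/58613 629416/58613]

step 0: x' = [5/9, 10/3], P' = [58/117 -1/3; -1/3 27]
step 1: x' = [-30288/58613, 141667/58613], P' = [29248/58613 -28432/58613; -28432/58613 629416/58613]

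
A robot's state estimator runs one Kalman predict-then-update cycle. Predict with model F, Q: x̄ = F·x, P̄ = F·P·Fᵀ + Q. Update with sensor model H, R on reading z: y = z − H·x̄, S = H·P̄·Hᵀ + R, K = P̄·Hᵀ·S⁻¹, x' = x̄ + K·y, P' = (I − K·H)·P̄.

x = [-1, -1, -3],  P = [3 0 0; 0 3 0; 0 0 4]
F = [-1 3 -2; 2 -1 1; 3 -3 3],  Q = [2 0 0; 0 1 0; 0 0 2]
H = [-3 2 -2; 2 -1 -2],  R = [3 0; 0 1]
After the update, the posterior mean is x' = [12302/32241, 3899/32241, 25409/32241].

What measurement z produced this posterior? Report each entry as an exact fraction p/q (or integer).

z = [-3, -1]

x̄ = F·x = [4, -4, -9]
P̄ = F·P·Fᵀ + Q = [48 -23 -60; -23 20 39; -60 39 92]
S = H·P̄·Hᵀ + R = [127 -319; -319 1309]
K = P̄·Hᵀ·S⁻¹ = [-1399/5862 8023/64482; -487/5862 -8399/64482; -1141/5862 -19955/64482]
x' − x̄ = [-116662/32241, 132863/32241, 315578/32241] = K·y
y = (KᵀK)⁻¹·Kᵀ·(x' − x̄) = [-1, -31]
z = y + H·x̄ = [-1, -31] + [-2, 30] = [-3, -1]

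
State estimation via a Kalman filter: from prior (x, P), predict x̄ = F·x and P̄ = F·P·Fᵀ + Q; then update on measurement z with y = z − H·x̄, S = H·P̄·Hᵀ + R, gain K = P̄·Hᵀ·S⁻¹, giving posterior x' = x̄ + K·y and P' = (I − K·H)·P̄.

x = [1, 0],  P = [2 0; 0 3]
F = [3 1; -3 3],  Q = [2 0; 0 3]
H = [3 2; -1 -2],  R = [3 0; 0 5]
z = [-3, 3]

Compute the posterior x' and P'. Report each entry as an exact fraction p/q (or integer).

x̄ = F·x = [3, -3]
P̄ = F·P·Fᵀ + Q = [23 -9; -9 48]
y = z − H·x̄ = [-6, 0]
S = H·P̄·Hᵀ + R = [294 -189; -189 184]
K = P̄·Hᵀ·S⁻¹ = [2813/6125 389/875; -1249/6125 -597/875]
x' = x̄ + K·y = [1497/6125, -10881/6125]
P' = (I − K·H)·P̄ = [11027/6125 -12321/6125; -12321/6125 16608/6125]

x' = [1497/6125, -10881/6125]
P' = [11027/6125 -12321/6125; -12321/6125 16608/6125]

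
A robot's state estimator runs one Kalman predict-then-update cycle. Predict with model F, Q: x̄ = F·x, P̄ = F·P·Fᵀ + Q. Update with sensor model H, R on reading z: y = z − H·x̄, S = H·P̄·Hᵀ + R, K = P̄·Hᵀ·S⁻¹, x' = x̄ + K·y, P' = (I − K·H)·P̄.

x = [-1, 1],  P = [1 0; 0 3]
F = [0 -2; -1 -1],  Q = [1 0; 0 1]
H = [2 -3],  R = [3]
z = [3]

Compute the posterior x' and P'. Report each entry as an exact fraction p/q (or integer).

x' = [0, -3/4]
P' = [75/7 48/7; 48/7 131/28]

x̄ = F·x = [-2, 0]
P̄ = F·P·Fᵀ + Q = [13 6; 6 5]
y = z − H·x̄ = [7]
S = H·P̄·Hᵀ + R = [28]
K = P̄·Hᵀ·S⁻¹ = [2/7; -3/28]
x' = x̄ + K·y = [0, -3/4]
P' = (I − K·H)·P̄ = [75/7 48/7; 48/7 131/28]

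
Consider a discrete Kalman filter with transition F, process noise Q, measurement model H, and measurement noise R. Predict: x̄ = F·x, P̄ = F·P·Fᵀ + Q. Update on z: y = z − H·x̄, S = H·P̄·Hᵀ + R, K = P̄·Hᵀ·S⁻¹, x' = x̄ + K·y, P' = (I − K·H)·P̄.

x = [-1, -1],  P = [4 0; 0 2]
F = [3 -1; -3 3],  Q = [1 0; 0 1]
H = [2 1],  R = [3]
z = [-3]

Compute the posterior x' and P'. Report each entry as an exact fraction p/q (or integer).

x' = [-28/23, -29/46]
P' = [249/23 -444/23; -444/23 1689/46]

x̄ = F·x = [-2, 0]
P̄ = F·P·Fᵀ + Q = [39 -42; -42 55]
y = z − H·x̄ = [1]
S = H·P̄·Hᵀ + R = [46]
K = P̄·Hᵀ·S⁻¹ = [18/23; -29/46]
x' = x̄ + K·y = [-28/23, -29/46]
P' = (I − K·H)·P̄ = [249/23 -444/23; -444/23 1689/46]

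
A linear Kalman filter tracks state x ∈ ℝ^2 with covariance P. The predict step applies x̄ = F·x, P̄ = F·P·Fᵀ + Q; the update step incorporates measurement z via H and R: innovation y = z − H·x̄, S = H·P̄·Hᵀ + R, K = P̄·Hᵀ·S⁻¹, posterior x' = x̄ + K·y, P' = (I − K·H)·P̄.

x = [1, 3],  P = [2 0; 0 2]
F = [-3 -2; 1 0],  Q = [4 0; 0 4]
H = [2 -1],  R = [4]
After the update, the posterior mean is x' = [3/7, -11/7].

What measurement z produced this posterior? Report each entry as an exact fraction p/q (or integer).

z = [3]

x̄ = F·x = [-9, 1]
P̄ = F·P·Fᵀ + Q = [30 -6; -6 6]
S = H·P̄·Hᵀ + R = [154]
K = P̄·Hᵀ·S⁻¹ = [3/7; -9/77]
x' − x̄ = [66/7, -18/7] = K·y
y = (KᵀK)⁻¹·Kᵀ·(x' − x̄) = [22]
z = y + H·x̄ = [22] + [-19] = [3]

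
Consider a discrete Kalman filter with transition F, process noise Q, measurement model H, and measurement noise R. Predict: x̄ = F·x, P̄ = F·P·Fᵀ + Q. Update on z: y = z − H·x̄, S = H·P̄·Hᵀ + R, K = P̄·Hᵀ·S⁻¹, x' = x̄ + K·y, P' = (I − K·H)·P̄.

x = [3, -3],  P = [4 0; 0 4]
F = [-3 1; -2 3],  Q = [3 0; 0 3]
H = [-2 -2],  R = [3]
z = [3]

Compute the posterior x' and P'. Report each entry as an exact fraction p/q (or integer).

x' = [-138/683, -963/683]
P' = [4405/683 -4168/683; -4168/683 4441/683]

x̄ = F·x = [-12, -15]
P̄ = F·P·Fᵀ + Q = [43 36; 36 55]
y = z − H·x̄ = [-51]
S = H·P̄·Hᵀ + R = [683]
K = P̄·Hᵀ·S⁻¹ = [-158/683; -182/683]
x' = x̄ + K·y = [-138/683, -963/683]
P' = (I − K·H)·P̄ = [4405/683 -4168/683; -4168/683 4441/683]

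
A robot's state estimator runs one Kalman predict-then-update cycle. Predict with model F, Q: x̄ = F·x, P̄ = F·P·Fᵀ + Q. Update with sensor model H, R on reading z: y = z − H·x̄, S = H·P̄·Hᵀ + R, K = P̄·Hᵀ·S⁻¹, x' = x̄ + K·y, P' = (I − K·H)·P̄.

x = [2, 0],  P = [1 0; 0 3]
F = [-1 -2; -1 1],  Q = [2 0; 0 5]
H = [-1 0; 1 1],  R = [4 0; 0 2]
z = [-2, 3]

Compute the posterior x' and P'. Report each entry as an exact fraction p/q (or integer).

x̄ = F·x = [-2, -2]
P̄ = F·P·Fᵀ + Q = [15 -5; -5 9]
y = z − H·x̄ = [-4, 7]
S = H·P̄·Hᵀ + R = [19 -10; -10 16]
K = P̄·Hᵀ·S⁻¹ = [-35/51 10/51; 10/17 21/34]
x' = x̄ + K·y = [36/17, -1/34]
P' = (I − K·H)·P̄ = [140/51 -40/17; -40/17 61/17]

x' = [36/17, -1/34]
P' = [140/51 -40/17; -40/17 61/17]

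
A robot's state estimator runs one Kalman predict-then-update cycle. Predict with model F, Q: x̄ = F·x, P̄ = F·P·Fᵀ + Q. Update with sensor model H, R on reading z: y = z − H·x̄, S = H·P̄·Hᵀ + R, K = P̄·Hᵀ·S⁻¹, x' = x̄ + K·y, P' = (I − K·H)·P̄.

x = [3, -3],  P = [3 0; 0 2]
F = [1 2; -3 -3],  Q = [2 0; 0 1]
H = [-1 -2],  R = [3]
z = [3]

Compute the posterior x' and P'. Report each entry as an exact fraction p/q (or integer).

x̄ = F·x = [-3, 0]
P̄ = F·P·Fᵀ + Q = [13 -21; -21 46]
y = z − H·x̄ = [0]
S = H·P̄·Hᵀ + R = [116]
K = P̄·Hᵀ·S⁻¹ = [1/4; -71/116]
x' = x̄ + K·y = [-3, 0]
P' = (I − K·H)·P̄ = [23/4 -13/4; -13/4 295/116]

x' = [-3, 0]
P' = [23/4 -13/4; -13/4 295/116]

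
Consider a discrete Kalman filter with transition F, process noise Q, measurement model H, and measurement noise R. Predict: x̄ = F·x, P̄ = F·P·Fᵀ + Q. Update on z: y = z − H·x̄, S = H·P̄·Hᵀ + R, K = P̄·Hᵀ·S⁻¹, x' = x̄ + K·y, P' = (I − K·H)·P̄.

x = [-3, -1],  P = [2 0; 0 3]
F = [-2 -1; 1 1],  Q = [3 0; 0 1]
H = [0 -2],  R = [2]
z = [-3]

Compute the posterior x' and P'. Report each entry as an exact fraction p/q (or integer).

x' = [14/13, 14/13]
P' = [84/13 -7/13; -7/13 6/13]

x̄ = F·x = [7, -4]
P̄ = F·P·Fᵀ + Q = [14 -7; -7 6]
y = z − H·x̄ = [-11]
S = H·P̄·Hᵀ + R = [26]
K = P̄·Hᵀ·S⁻¹ = [7/13; -6/13]
x' = x̄ + K·y = [14/13, 14/13]
P' = (I − K·H)·P̄ = [84/13 -7/13; -7/13 6/13]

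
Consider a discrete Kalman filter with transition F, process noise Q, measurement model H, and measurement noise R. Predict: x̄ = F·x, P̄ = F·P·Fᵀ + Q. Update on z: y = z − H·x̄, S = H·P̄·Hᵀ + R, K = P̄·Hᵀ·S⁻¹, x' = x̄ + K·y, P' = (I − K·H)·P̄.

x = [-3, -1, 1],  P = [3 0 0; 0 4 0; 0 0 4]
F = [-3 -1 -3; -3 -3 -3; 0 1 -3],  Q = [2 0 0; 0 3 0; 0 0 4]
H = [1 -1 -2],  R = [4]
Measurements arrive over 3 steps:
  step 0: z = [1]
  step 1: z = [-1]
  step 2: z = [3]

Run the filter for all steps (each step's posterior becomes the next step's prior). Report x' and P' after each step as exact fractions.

step 0: x' = [1533/169, 1896/169, -276/169], P' = [6761/169 7425/169 -192/169; 7425/169 11613/169 -1944/169; -192/169 -1944/169 1036/169]
step 1: x' = [-1420373/41521, -2154192/41521, 390644/41521], P' = [27347086/41521 41474382/41521 -7057268/41521; 41474382/41521 64230870/41521 -11416830/41521; -7057268/41521 -11416830/41521 2243109/41521]
step 2: x' = [2031114147/81789949, 3206294388/81789949, -714713646/81789949], P' = [175894958959/81789949 272586224229/81789949 -48656110403/81789949; 272586224229/81789949 425105691339/81789949 -76843800033/81789949; -48656110403/81789949 -76843800033/81789949 14312263035/81789949]

step 0: x̄ = F·x = [7, 9, -4]
step 0: P̄ = F·P·Fᵀ + Q = [69 75 32; 75 102 24; 32 24 44]
step 0: y = z − H·x̄ = [-5]
step 0: S = H·P̄·Hᵀ + R = [169]
step 0: K = P̄·Hᵀ·S⁻¹ = [-70/169; -75/169; -80/169]
step 0: x' = x̄ + K·y = [1533/169, 1896/169, -276/169]
step 0: P' = (I − K·H)·P̄ = [6761/169 7425/169 -192/169; 7425/169 11613/169 -1944/169; -192/169 -1944/169 1036/169]
step 1: x̄ = F·x = [-5667/169, -9459/169, 2724/169]
step 1: P̄ = F·P·Fᵀ + Q = [111554/169 167328/169 -26292/169; 167328/169 270399/169 -61182/169; -26292/169 -61182/169 33277/169]
step 1: y = z − H·x̄ = [1487/169]
step 1: S = H·P̄·Hᵀ + R = [41521/169]
step 1: K = P̄·Hᵀ·S⁻¹ = [-3190/41521; 19293/41521; -31664/41521]
step 1: x' = x̄ + K·y = [-1420373/41521, -2154192/41521, 390644/41521]
step 1: P' = (I − K·H)·P̄ = [27347086/41521 41474382/41521 -7057268/41521; 41474382/41521 64230870/41521 -11416830/41521; -7057268/41521 -11416830/41521 2243109/41521]
step 2: x̄ = F·x = [5243379/41521, 9551763/41521, -3326124/41521]
step 2: P̄ = F·P·Fᵀ + Q = [383940155/41521 692664165/41521 -231981447/41521; 692664165/41521 1258519260/41521 -428944167/41521; -231981447/41521 -428944167/41521 153085915/41521]
step 2: y = z − H·x̄ = [-2219301/41521]
step 2: S = H·P̄·Hᵀ + R = [81789949/41521]
step 2: K = P̄·Hᵀ·S⁻¹ = [155238884/81789949; 292033239/81789949; -109209110/81789949]
step 2: x' = x̄ + K·y = [2031114147/81789949, 3206294388/81789949, -714713646/81789949]
step 2: P' = (I − K·H)·P̄ = [175894958959/81789949 272586224229/81789949 -48656110403/81789949; 272586224229/81789949 425105691339/81789949 -76843800033/81789949; -48656110403/81789949 -76843800033/81789949 14312263035/81789949]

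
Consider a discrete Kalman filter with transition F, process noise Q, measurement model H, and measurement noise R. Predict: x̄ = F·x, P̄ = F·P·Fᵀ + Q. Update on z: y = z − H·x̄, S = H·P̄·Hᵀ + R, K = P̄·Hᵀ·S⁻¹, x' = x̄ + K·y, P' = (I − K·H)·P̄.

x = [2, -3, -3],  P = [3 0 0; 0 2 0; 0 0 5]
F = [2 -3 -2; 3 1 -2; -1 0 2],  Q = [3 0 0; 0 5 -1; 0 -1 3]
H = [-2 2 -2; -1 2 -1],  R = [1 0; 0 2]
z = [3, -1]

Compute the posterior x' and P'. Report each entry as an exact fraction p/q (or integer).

x̄ = F·x = [19, 9, -8]
P̄ = F·P·Fᵀ + Q = [53 32 -26; 32 54 -30; -26 -30 26]
y = z − H·x̄ = [7, -8]
S = H·P̄·Hᵀ + R = [309 258; 258 237]
K = P̄·Hᵀ·S⁻¹ = [-184/171 227/171; -100/247 658/741; 140/741 -340/741]
x' = x̄ + K·y = [145/171, -695/741, -2228/741]
P' = (I − K·H)·P̄ = [2504/171 182/57 -622/57; 182/57 1466/741 -250/247; -622/57 -250/247 2422/247]

x' = [145/171, -695/741, -2228/741]
P' = [2504/171 182/57 -622/57; 182/57 1466/741 -250/247; -622/57 -250/247 2422/247]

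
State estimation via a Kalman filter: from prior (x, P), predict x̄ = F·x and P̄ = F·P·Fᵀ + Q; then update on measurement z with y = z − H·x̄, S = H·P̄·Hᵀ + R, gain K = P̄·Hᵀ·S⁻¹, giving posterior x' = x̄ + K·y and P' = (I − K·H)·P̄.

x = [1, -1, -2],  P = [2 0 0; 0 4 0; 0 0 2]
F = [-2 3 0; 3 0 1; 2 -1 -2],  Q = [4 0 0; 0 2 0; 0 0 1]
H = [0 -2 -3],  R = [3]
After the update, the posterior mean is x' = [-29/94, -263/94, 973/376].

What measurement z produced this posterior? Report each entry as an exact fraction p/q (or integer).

x̄ = F·x = [-5, 1, 7]
P̄ = F·P·Fᵀ + Q = [48 -12 -20; -12 22 8; -20 8 21]
S = H·P̄·Hᵀ + R = [376]
K = P̄·Hᵀ·S⁻¹ = [21/94; -17/94; -79/376]
x' − x̄ = [441/94, -357/94, -1659/376] = K·y
y = (KᵀK)⁻¹·Kᵀ·(x' − x̄) = [21]
z = y + H·x̄ = [21] + [-23] = [-2]

z = [-2]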